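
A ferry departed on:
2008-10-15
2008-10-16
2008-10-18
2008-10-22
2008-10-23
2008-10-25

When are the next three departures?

Every event lands on a Wednesday or Thursday or Saturday (gaps cycle 1, 2, 4, 1, 2).
So the schedule is: every Wednesday, Thursday and Saturday.
Next Wednesday: 2008-10-29.
The following Thursday is 2008-10-30.
The following Saturday is 2008-11-01.

2008-10-29, 2008-10-30, 2008-11-01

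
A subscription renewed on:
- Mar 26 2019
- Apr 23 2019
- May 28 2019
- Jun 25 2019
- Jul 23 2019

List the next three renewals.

Gaps: 28, 35, 28, 28 days — a mix of 28 and 35. Every date is a Tuesday.
Each is the 4th Tuesday of its month.
4th Tuesday of August 2019: Aug 27 2019.
September 2019 — 4th Tuesday is Sep 24 2019.
October 2019 — 4th Tuesday is Oct 22 2019.

Aug 27 2019, Sep 24 2019, Oct 22 2019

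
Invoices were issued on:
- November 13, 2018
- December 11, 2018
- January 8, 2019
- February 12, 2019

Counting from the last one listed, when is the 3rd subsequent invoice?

All dates are Tuesdays, 28, 28, 35 days apart.
Specifically, the 2nd Tuesday of each month.
2nd Tuesday of March 2019: March 12, 2019.
April 2019 — 2nd Tuesday is April 9, 2019.
May 2019 — 2nd Tuesday is May 14, 2019.

May 14, 2019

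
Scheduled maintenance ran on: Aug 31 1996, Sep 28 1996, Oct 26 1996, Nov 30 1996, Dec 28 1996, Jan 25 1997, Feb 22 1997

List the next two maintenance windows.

Mar 29 1997, Apr 26 1997

Every date is a Saturday; gaps 28, 28, 35, 28, 28, 28 days.
Each is the last Saturday of its month (at least one falls on the 29th or later, ruling out '4th Saturday').
Last Saturday of March 1997: Mar 29 1997.
April 1997 ends with Saturday Apr 26 1997.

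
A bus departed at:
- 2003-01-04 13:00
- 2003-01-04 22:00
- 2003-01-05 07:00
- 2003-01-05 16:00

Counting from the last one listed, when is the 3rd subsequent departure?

Gaps: 9, 9, 9 hours — each event is 9 hours after the previous one.
2003-01-05 16:00 + 9 h = 2003-01-06 01:00.
2003-01-06 01:00 + 9 h = 2003-01-06 10:00.
2003-01-06 10:00 + 9 h = 2003-01-06 19:00.

2003-01-06 19:00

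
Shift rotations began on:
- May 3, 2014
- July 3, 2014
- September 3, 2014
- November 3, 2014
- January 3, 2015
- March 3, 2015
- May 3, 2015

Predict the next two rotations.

Each date is the 3rd; the gaps (61, 62, 61, 61, 59, 61) track the month lengths.
The rule is the 3rd of every 2 months.
Next: July 2015 → July 3, 2015.
September 2015: September 3, 2015.

July 3, 2015; September 3, 2015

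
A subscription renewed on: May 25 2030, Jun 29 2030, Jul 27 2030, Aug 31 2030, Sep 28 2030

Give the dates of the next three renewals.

All Saturdays; the gaps (35, 28, 35, 28) vary with month length.
This is the last Saturday of each month.
October 2030 ends with Saturday Oct 26 2030.
November 2030 ends with Saturday Nov 30 2030.
Last Saturday of December 2030: Dec 28 2030.

Oct 26 2030, Nov 30 2030, Dec 28 2030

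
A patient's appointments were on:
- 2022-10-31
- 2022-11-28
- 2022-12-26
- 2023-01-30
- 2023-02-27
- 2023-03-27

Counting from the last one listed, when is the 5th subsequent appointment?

All Mondays; the gaps (28, 28, 35, 28, 28) vary with month length.
This is the last Monday of each month.
Last Monday of April 2023: 2023-04-24.
May 2023 ends with Monday 2023-05-29.
Last Monday of June 2023: 2023-06-26.
Last Monday of July 2023: 2023-07-31.
August 2023 ends with Monday 2023-08-28.

2023-08-28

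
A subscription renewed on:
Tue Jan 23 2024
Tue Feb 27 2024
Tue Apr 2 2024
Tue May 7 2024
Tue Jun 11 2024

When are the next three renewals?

Tue Jul 16 2024, Tue Aug 20 2024, Tue Sep 24 2024

Gaps between consecutive events: 35, 35, 35, 35 days — a constant 35-day interval.
Tue Jun 11 2024 + 35 days = Tue Jul 16 2024.
Tue Jul 16 2024 + 35 days = Tue Aug 20 2024.
Tue Aug 20 2024 + 35 days = Tue Sep 24 2024.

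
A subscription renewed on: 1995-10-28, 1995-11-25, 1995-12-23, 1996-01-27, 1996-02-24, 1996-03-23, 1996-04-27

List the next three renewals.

These are Saturdays at 28- or 35-day spacing (28, 28, 35, 28, 28, 35).
The pattern: 4th Saturday of the month.
4th Saturday of May 1996: 1996-05-25.
4th Saturday of June 1996: 1996-06-22.
July 1996 — 4th Saturday is 1996-07-27.

1996-05-25, 1996-06-22, 1996-07-27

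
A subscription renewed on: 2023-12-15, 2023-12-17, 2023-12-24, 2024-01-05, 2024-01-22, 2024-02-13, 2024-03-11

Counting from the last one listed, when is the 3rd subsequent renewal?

Gaps: 2, 7, 12, 17, 22, 27 days — each gap is 5 larger than the previous one.
Next gap: 32 days. 2024-03-11 + 32 days = 2024-04-12.
Next gap: 37 days. 2024-04-12 + 37 days = 2024-05-19.
Next gap: 42 days. 2024-05-19 + 42 days = 2024-06-30.

2024-06-30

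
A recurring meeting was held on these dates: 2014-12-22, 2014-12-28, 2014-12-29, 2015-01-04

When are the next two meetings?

2015-01-05, 2015-01-11

Gaps: 6, 1, 6 days — not constant, but cyclic with period 2.
The events fall on every Monday and Sunday.
Next Monday: 2015-01-05.
Next Sunday: 2015-01-11.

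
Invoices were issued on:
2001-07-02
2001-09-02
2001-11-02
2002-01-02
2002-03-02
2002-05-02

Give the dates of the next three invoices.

2002-07-02, 2002-09-02, 2002-11-02

Gaps: 62, 61, 61, 59, 61 days — not constant. Every event is on the 2nd of the month.
Pattern: the 2nd of every 2 months.
Next: July 2002 → 2002-07-02.
Next: September 2002 → 2002-09-02.
Next: November 2002 → 2002-11-02.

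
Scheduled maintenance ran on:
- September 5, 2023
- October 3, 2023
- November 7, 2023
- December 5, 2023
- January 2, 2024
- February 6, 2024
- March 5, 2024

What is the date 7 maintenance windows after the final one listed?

Gaps: 28, 35, 28, 28, 35, 28 days — a mix of 28 and 35. Every date is a Tuesday.
Each is the 1st Tuesday of its month.
1st Tuesday of April 2024: April 2, 2024.
May 2024 — 1st Tuesday is May 7, 2024.
1st Tuesday of June 2024: June 4, 2024.
July 2024 — 1st Tuesday is July 2, 2024.
August 2024 — 1st Tuesday is August 6, 2024.
September 2024 — 1st Tuesday is September 3, 2024.
1st Tuesday of October 2024: October 1, 2024.

October 1, 2024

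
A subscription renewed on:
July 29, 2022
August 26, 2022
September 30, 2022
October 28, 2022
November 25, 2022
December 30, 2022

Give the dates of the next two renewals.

All Fridays; the gaps (28, 35, 28, 28, 35) vary with month length.
This is the last Friday of each month.
January 2023 ends with Friday January 27, 2023.
February 2023 ends with Friday February 24, 2023.

January 27, 2023; February 24, 2023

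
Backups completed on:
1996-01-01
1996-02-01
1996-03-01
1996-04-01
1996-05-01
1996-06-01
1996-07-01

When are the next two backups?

Gaps: 31, 29, 31, 30, 31, 30 days — not constant. Every event is on the 1st of the month.
Pattern: the 1st of each month.
August 1996: 1996-08-01.
Next: September 1996 → 1996-09-01.

1996-08-01, 1996-09-01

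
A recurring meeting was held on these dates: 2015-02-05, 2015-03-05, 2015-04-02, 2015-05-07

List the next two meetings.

2015-06-04, 2015-07-02

Gaps: 28, 28, 35 days — a mix of 28 and 35. Every date is a Thursday.
Each is the 1st Thursday of its month.
1st Thursday of June 2015: 2015-06-04.
1st Thursday of July 2015: 2015-07-02.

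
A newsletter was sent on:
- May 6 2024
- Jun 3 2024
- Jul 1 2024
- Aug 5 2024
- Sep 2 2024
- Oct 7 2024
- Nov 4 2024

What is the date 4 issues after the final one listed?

All dates are Mondays, 28, 28, 35, 28, 35, 28 days apart.
Specifically, the 1st Monday of each month.
1st Monday of December 2024: Dec 2 2024.
January 2025 — 1st Monday is Jan 6 2025.
1st Monday of February 2025: Feb 3 2025.
March 2025 — 1st Monday is Mar 3 2025.

Mar 3 2025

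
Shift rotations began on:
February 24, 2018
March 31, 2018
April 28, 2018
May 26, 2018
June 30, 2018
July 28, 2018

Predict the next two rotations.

August 25, 2018; September 29, 2018

Every date is a Saturday; gaps 35, 28, 28, 35, 28 days.
Each is the last Saturday of its month (at least one falls on the 29th or later, ruling out '4th Saturday').
August 2018 ends with Saturday August 25, 2018.
Last Saturday of September 2018: September 29, 2018.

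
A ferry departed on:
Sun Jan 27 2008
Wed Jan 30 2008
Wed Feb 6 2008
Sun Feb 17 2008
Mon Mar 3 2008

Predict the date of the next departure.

Gaps: 3, 7, 11, 15 days — each gap is 4 larger than the previous one.
Next gap: 19 days. Mon Mar 3 2008 + 19 days = Sat Mar 22 2008.

Sat Mar 22 2008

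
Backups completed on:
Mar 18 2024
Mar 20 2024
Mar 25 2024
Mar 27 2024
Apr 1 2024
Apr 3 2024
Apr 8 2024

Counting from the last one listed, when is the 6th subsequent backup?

Apr 29 2024

Gaps: 2, 5, 2, 5, 2, 5 days — not constant, but cyclic with period 2.
The events fall on every Monday and Wednesday.
The following Wednesday is Apr 10 2024.
The following Monday is Apr 15 2024.
Next Wednesday: Apr 17 2024.
The following Monday is Apr 22 2024.
The following Wednesday is Apr 24 2024.
Next Monday: Apr 29 2024.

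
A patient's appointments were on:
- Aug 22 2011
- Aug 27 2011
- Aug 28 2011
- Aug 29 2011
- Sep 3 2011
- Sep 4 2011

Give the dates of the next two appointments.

Sep 5 2011, Sep 10 2011

The gap pattern 5, 1, 1, 5, 1 repeats every 3 events.
These are the Mondays, Saturdays and Sundays of each week.
Next Monday: Sep 5 2011.
The following Saturday is Sep 10 2011.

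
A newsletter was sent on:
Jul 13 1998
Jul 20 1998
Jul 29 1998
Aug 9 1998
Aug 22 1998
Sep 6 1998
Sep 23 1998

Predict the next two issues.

Gaps: 7, 9, 11, 13, 15, 17 days — each gap is 2 larger than the previous one.
Next gap: 19 days. Sep 23 1998 + 19 days = Oct 12 1998.
Next gap: 21 days. Oct 12 1998 + 21 days = Nov 2 1998.

Oct 12 1998, Nov 2 1998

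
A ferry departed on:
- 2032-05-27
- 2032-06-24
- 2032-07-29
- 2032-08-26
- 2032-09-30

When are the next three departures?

All Thursdays; the gaps (28, 35, 28, 35) vary with month length.
This is the last Thursday of each month.
October 2032 ends with Thursday 2032-10-28.
Last Thursday of November 2032: 2032-11-25.
December 2032 ends with Thursday 2032-12-30.

2032-10-28, 2032-11-25, 2032-12-30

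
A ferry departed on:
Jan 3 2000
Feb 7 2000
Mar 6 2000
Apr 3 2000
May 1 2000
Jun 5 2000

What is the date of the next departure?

These are Mondays at 28- or 35-day spacing (35, 28, 28, 28, 35).
The pattern: 1st Monday of the month.
1st Monday of July 2000: Jul 3 2000.

Jul 3 2000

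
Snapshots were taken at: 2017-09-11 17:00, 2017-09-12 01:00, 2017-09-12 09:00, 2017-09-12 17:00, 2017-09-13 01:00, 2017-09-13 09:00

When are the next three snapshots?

2017-09-13 17:00, 2017-09-14 01:00, 2017-09-14 09:00

Gaps: 8, 8, 8, 8, 8 hours — each event is 8 hours after the previous one.
2017-09-13 09:00 + 8 h = 2017-09-13 17:00.
2017-09-13 17:00 + 8 h = 2017-09-14 01:00.
2017-09-14 01:00 + 8 h = 2017-09-14 09:00.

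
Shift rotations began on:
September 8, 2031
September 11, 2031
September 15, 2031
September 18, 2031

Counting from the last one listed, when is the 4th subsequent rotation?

Gaps: 3, 4, 3 days — not constant, but cyclic with period 2.
The events fall on every Monday and Thursday.
Next Monday: September 22, 2031.
The following Thursday is September 25, 2031.
The following Monday is September 29, 2031.
Next Thursday: October 2, 2031.

October 2, 2031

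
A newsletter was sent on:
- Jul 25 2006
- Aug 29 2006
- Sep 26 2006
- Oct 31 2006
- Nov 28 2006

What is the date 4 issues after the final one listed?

All Tuesdays; the gaps (35, 28, 35, 28) vary with month length.
This is the last Tuesday of each month.
Last Tuesday of December 2006: Dec 26 2006.
Last Tuesday of January 2007: Jan 30 2007.
February 2007 ends with Tuesday Feb 27 2007.
Last Tuesday of March 2007: Mar 27 2007.

Mar 27 2007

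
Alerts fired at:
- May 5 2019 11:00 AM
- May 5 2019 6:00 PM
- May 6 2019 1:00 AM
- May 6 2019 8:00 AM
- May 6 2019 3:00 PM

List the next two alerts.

May 6 2019 10:00 PM, May 7 2019 5:00 AM

Gaps: 7, 7, 7, 7 hours — each event is 7 hours after the previous one.
May 6 2019 3:00 PM + 7 h = May 6 2019 10:00 PM.
May 6 2019 10:00 PM + 7 h = May 7 2019 5:00 AM.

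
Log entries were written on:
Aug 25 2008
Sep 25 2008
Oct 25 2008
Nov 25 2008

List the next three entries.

Dec 25 2008, Jan 25 2009, Feb 25 2009

Each date is the 25th; the gaps (31, 30, 31) track the month lengths.
The rule is the 25th of each month.
Next: December 2008 → Dec 25 2008.
Next: January 2009 → Jan 25 2009.
February 2009: Feb 25 2009.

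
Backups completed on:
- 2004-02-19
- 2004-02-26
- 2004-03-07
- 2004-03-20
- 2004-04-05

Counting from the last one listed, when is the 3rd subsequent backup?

2004-06-10

Gaps: 7, 10, 13, 16 days — each gap is 3 larger than the previous one.
Next gap: 19 days. 2004-04-05 + 19 days = 2004-04-24.
Next gap: 22 days. 2004-04-24 + 22 days = 2004-05-16.
Next gap: 25 days. 2004-05-16 + 25 days = 2004-06-10.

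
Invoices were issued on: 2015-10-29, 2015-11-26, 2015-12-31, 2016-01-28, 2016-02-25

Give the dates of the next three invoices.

2016-03-31, 2016-04-28, 2016-05-26

These are Thursdays with 28, 35, 28, 28-day gaps.
Each is the final Thursday of its month — 2015-10-29 is past the 28th, so '4th Thursday' doesn't fit.
Last Thursday of March 2016: 2016-03-31.
April 2016 ends with Thursday 2016-04-28.
May 2016 ends with Thursday 2016-05-26.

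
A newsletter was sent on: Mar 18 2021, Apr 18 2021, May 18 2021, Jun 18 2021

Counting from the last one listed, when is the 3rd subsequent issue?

Each date is the 18th; the gaps (31, 30, 31) track the month lengths.
The rule is the 18th of each month.
July 2021: Jul 18 2021.
August 2021: Aug 18 2021.
September 2021: Sep 18 2021.

Sep 18 2021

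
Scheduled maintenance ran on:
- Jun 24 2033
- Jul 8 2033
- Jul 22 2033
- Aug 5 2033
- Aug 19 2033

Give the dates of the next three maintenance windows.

Every event comes 14 days after the last (14, 14, 14, 14).
Aug 19 2033 + 14 days = Sep 2 2033.
Sep 2 2033 + 14 days = Sep 16 2033.
Sep 16 2033 + 14 days = Sep 30 2033.

Sep 2 2033, Sep 16 2033, Sep 30 2033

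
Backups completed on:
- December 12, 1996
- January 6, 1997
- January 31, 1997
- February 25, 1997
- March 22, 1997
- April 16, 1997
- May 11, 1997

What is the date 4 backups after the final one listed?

Gaps between consecutive events: 25, 25, 25, 25, 25, 25 days — a constant 25-day interval.
May 11, 1997 + 25 days = June 5, 1997.
June 5, 1997 + 25 days = June 30, 1997.
June 30, 1997 + 25 days = July 25, 1997.
July 25, 1997 + 25 days = August 19, 1997.

August 19, 1997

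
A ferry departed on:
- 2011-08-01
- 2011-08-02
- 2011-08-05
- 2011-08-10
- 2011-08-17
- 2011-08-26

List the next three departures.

The spacing grows by 2 each time: 1, 3, 5, 7, 9 days.
Next gap: 11 days. 2011-08-26 + 11 days = 2011-09-06.
Next gap: 13 days. 2011-09-06 + 13 days = 2011-09-19.
Next gap: 15 days. 2011-09-19 + 15 days = 2011-10-04.

2011-09-06, 2011-09-19, 2011-10-04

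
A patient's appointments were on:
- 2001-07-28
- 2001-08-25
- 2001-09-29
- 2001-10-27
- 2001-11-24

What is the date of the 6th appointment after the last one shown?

All Saturdays; the gaps (28, 35, 28, 28) vary with month length.
This is the last Saturday of each month.
December 2001 ends with Saturday 2001-12-29.
Last Saturday of January 2002: 2002-01-26.
Last Saturday of February 2002: 2002-02-23.
March 2002 ends with Saturday 2002-03-30.
Last Saturday of April 2002: 2002-04-27.
May 2002 ends with Saturday 2002-05-25.

2002-05-25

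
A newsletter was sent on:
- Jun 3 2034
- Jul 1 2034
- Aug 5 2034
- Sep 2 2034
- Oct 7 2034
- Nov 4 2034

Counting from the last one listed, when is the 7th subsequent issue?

These are Saturdays at 28- or 35-day spacing (28, 35, 28, 35, 28).
The pattern: 1st Saturday of the month.
December 2034 — 1st Saturday is Dec 2 2034.
January 2035 — 1st Saturday is Jan 6 2035.
February 2035 — 1st Saturday is Feb 3 2035.
March 2035 — 1st Saturday is Mar 3 2035.
April 2035 — 1st Saturday is Apr 7 2035.
May 2035 — 1st Saturday is May 5 2035.
June 2035 — 1st Saturday is Jun 2 2035.

Jun 2 2035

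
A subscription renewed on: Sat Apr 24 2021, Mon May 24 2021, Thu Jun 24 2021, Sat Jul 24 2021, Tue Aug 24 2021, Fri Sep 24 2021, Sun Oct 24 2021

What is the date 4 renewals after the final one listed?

Each date is the 24th; the gaps (30, 31, 30, 31, 31, 30) track the month lengths.
The rule is the 24th of each month.
November 2021: Wed Nov 24 2021.
December 2021: Fri Dec 24 2021.
January 2022: Mon Jan 24 2022.
Next: February 2022 → Thu Feb 24 2022.

Thu Feb 24 2022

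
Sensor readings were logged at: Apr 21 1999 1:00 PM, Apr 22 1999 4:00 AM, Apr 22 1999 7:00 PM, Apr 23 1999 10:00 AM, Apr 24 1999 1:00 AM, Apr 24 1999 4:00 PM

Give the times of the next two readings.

Apr 25 1999 7:00 AM, Apr 25 1999 10:00 PM

The interval is a steady 15 hours (15, 15, 15, 15, 15).
Apr 24 1999 4:00 PM + 15 h = Apr 25 1999 7:00 AM.
Apr 25 1999 7:00 AM + 15 h = Apr 25 1999 10:00 PM.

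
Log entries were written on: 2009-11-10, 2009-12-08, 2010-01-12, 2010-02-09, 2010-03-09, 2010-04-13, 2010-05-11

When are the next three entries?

Gaps: 28, 35, 28, 28, 35, 28 days — a mix of 28 and 35. Every date is a Tuesday.
Each is the 2nd Tuesday of its month.
2nd Tuesday of June 2010: 2010-06-08.
2nd Tuesday of July 2010: 2010-07-13.
August 2010 — 2nd Tuesday is 2010-08-10.

2010-06-08, 2010-07-13, 2010-08-10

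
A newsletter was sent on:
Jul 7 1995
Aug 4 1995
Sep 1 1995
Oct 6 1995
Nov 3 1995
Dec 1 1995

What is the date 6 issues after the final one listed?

All dates are Fridays, 28, 28, 35, 28, 28 days apart.
Specifically, the 1st Friday of each month.
January 1996 — 1st Friday is Jan 5 1996.
February 1996 — 1st Friday is Feb 2 1996.
March 1996 — 1st Friday is Mar 1 1996.
1st Friday of April 1996: Apr 5 1996.
May 1996 — 1st Friday is May 3 1996.
1st Friday of June 1996: Jun 7 1996.

Jun 7 1996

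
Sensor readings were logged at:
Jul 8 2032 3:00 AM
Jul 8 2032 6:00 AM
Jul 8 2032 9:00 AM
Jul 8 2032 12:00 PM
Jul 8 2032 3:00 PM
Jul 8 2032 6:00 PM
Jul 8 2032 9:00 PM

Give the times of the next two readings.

Jul 9 2032 12:00 AM, Jul 9 2032 3:00 AM

Gaps: 3, 3, 3, 3, 3, 3 hours — each event is 3 hours after the previous one.
Jul 8 2032 9:00 PM + 3 h = Jul 9 2032 12:00 AM.
Jul 9 2032 12:00 AM + 3 h = Jul 9 2032 3:00 AM.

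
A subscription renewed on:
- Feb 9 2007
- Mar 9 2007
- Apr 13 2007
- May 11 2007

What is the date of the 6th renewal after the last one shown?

All dates are Fridays, 28, 35, 28 days apart.
Specifically, the 2nd Friday of each month.
2nd Friday of June 2007: Jun 8 2007.
2nd Friday of July 2007: Jul 13 2007.
2nd Friday of August 2007: Aug 10 2007.
September 2007 — 2nd Friday is Sep 14 2007.
2nd Friday of October 2007: Oct 12 2007.
November 2007 — 2nd Friday is Nov 9 2007.

Nov 9 2007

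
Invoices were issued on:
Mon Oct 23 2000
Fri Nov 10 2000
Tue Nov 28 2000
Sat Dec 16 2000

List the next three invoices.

Gaps between consecutive events: 18, 18, 18 days — a constant 18-day interval.
Sat Dec 16 2000 + 18 days = Wed Jan 3 2001.
Wed Jan 3 2001 + 18 days = Sun Jan 21 2001.
Sun Jan 21 2001 + 18 days = Thu Feb 8 2001.

Wed Jan 3 2001, Sun Jan 21 2001, Thu Feb 8 2001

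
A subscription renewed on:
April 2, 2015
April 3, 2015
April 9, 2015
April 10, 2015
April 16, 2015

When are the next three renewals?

Gaps: 1, 6, 1, 6 days — not constant, but cyclic with period 2.
The events fall on every Thursday and Friday.
Next Friday: April 17, 2015.
The following Thursday is April 23, 2015.
The following Friday is April 24, 2015.

April 17, 2015; April 23, 2015; April 24, 2015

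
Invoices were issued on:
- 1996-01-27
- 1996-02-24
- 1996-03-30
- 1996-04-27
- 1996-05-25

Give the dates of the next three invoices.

These are Saturdays with 28, 35, 28, 28-day gaps.
Each is the final Saturday of its month — 1996-03-30 is past the 28th, so '4th Saturday' doesn't fit.
Last Saturday of June 1996: 1996-06-29.
July 1996 ends with Saturday 1996-07-27.
August 1996 ends with Saturday 1996-08-31.

1996-06-29, 1996-07-27, 1996-08-31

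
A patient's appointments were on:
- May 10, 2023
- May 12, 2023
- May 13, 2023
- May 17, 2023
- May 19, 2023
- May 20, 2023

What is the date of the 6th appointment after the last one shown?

Every event lands on a Wednesday or Friday or Saturday (gaps cycle 2, 1, 4, 2, 1).
So the schedule is: every Wednesday, Friday and Saturday.
Next Wednesday: May 24, 2023.
The following Friday is May 26, 2023.
The following Saturday is May 27, 2023.
Next Wednesday: May 31, 2023.
The following Friday is June 2, 2023.
Next Saturday: June 3, 2023.

June 3, 2023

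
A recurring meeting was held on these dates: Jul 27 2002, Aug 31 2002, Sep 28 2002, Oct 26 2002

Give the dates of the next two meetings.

These are Saturdays with 35, 28, 28-day gaps.
Each is the final Saturday of its month — Aug 31 2002 is past the 28th, so '4th Saturday' doesn't fit.
November 2002 ends with Saturday Nov 30 2002.
Last Saturday of December 2002: Dec 28 2002.

Nov 30 2002, Dec 28 2002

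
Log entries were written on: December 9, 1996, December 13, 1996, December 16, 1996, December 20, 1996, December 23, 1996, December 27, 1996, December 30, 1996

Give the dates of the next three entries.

January 3, 1997; January 6, 1997; January 10, 1997

The gap pattern 4, 3, 4, 3, 4, 3 repeats every 2 events.
These are the Mondays and Fridays of each week.
Next Friday: January 3, 1997.
Next Monday: January 6, 1997.
The following Friday is January 10, 1997.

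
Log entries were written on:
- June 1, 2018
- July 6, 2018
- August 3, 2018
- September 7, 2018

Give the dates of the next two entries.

These are Fridays at 28- or 35-day spacing (35, 28, 35).
The pattern: 1st Friday of the month.
October 2018 — 1st Friday is October 5, 2018.
November 2018 — 1st Friday is November 2, 2018.

October 5, 2018; November 2, 2018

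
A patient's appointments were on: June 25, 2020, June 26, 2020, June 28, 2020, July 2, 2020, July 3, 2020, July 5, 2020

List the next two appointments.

July 9, 2020; July 10, 2020

Gaps: 1, 2, 4, 1, 2 days — not constant, but cyclic with period 3.
The events fall on every Thursday, Friday and Sunday.
Next Thursday: July 9, 2020.
The following Friday is July 10, 2020.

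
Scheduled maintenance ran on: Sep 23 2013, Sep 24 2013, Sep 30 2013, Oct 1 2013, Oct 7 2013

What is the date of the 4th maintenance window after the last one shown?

The gap pattern 1, 6, 1, 6 repeats every 2 events.
These are the Mondays and Tuesdays of each week.
Next Tuesday: Oct 8 2013.
The following Monday is Oct 14 2013.
Next Tuesday: Oct 15 2013.
The following Monday is Oct 21 2013.

Oct 21 2013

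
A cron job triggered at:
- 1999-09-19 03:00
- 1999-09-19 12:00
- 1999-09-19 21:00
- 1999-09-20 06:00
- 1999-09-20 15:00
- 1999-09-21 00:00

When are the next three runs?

1999-09-21 09:00, 1999-09-21 18:00, 1999-09-22 03:00

The interval is a steady 9 hours (9, 9, 9, 9, 9).
1999-09-21 00:00 + 9 h = 1999-09-21 09:00.
1999-09-21 09:00 + 9 h = 1999-09-21 18:00.
1999-09-21 18:00 + 9 h = 1999-09-22 03:00.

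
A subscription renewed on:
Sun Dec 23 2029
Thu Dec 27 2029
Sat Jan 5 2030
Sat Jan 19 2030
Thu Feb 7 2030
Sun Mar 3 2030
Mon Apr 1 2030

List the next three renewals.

Gaps: 4, 9, 14, 19, 24, 29 days — each gap is 5 larger than the previous one.
Next gap: 34 days. Mon Apr 1 2030 + 34 days = Sun May 5 2030.
Next gap: 39 days. Sun May 5 2030 + 39 days = Thu Jun 13 2030.
Next gap: 44 days. Thu Jun 13 2030 + 44 days = Sat Jul 27 2030.

Sun May 5 2030, Thu Jun 13 2030, Sat Jul 27 2030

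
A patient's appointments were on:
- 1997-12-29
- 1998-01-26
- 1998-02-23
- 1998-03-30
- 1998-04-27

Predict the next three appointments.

1998-05-25, 1998-06-29, 1998-07-27

Every date is a Monday; gaps 28, 28, 35, 28 days.
Each is the last Monday of its month (at least one falls on the 29th or later, ruling out '4th Monday').
Last Monday of May 1998: 1998-05-25.
Last Monday of June 1998: 1998-06-29.
July 1998 ends with Monday 1998-07-27.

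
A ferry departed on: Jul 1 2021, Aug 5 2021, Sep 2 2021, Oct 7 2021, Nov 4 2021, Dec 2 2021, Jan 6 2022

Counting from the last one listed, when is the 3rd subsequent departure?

Apr 7 2022

All dates are Thursdays, 35, 28, 35, 28, 28, 35 days apart.
Specifically, the 1st Thursday of each month.
February 2022 — 1st Thursday is Feb 3 2022.
1st Thursday of March 2022: Mar 3 2022.
1st Thursday of April 2022: Apr 7 2022.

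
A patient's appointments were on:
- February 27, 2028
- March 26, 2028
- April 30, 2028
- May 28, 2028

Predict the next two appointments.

Every date is a Sunday; gaps 28, 35, 28 days.
Each is the last Sunday of its month (at least one falls on the 29th or later, ruling out '4th Sunday').
Last Sunday of June 2028: June 25, 2028.
Last Sunday of July 2028: July 30, 2028.

June 25, 2028; July 30, 2028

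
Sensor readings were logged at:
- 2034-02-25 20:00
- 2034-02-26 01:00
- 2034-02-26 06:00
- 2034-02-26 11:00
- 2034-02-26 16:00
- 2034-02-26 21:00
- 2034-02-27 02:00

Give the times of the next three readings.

Spacing: 5, 5, 5, 5, 5, 5 h — constant 5 h.
2034-02-27 02:00 + 5 h = 2034-02-27 07:00.
2034-02-27 07:00 + 5 h = 2034-02-27 12:00.
2034-02-27 12:00 + 5 h = 2034-02-27 17:00.

2034-02-27 07:00, 2034-02-27 12:00, 2034-02-27 17:00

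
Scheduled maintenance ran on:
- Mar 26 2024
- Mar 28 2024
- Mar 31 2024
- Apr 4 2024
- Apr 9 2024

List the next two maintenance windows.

Apr 15 2024, Apr 22 2024

Gaps: 2, 3, 4, 5 days — each gap is 1 larger than the previous one.
Next gap: 6 days. Apr 9 2024 + 6 days = Apr 15 2024.
Next gap: 7 days. Apr 15 2024 + 7 days = Apr 22 2024.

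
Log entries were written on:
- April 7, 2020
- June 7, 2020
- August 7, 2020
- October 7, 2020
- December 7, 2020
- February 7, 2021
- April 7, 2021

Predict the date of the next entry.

June 7, 2021

Gaps: 61, 61, 61, 61, 62, 59 days — not constant. Every event is on the 7th of the month.
Pattern: the 7th of every 2 months.
June 2021: June 7, 2021.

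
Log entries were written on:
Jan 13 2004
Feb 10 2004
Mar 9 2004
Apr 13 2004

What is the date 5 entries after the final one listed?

Sep 14 2004

These are Tuesdays at 28- or 35-day spacing (28, 28, 35).
The pattern: 2nd Tuesday of the month.
May 2004 — 2nd Tuesday is May 11 2004.
2nd Tuesday of June 2004: Jun 8 2004.
2nd Tuesday of July 2004: Jul 13 2004.
2nd Tuesday of August 2004: Aug 10 2004.
September 2004 — 2nd Tuesday is Sep 14 2004.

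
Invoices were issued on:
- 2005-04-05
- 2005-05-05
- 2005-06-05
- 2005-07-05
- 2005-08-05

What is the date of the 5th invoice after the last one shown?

The day-of-month is always 5 (30, 31, 30, 31 days between events).
So this recurs on the 5th of each month.
September 2005: 2005-09-05.
Next: October 2005 → 2005-10-05.
Next: November 2005 → 2005-11-05.
December 2005: 2005-12-05.
Next: January 2006 → 2006-01-05.

2006-01-05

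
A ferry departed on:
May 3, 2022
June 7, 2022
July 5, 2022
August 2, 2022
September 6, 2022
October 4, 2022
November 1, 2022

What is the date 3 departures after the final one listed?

February 7, 2023

Gaps: 35, 28, 28, 35, 28, 28 days — a mix of 28 and 35. Every date is a Tuesday.
Each is the 1st Tuesday of its month.
1st Tuesday of December 2022: December 6, 2022.
January 2023 — 1st Tuesday is January 3, 2023.
February 2023 — 1st Tuesday is February 7, 2023.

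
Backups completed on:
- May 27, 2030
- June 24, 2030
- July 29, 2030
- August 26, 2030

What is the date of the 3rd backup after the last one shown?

November 25, 2030

These are Mondays with 28, 35, 28-day gaps.
Each is the final Monday of its month — July 29, 2030 is past the 28th, so '4th Monday' doesn't fit.
Last Monday of September 2030: September 30, 2030.
October 2030 ends with Monday October 28, 2030.
November 2030 ends with Monday November 25, 2030.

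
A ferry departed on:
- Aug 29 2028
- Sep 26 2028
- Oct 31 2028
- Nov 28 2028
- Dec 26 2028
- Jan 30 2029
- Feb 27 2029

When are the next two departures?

Every date is a Tuesday; gaps 28, 35, 28, 28, 35, 28 days.
Each is the last Tuesday of its month (at least one falls on the 29th or later, ruling out '4th Tuesday').
March 2029 ends with Tuesday Mar 27 2029.
April 2029 ends with Tuesday Apr 24 2029.

Mar 27 2029, Apr 24 2029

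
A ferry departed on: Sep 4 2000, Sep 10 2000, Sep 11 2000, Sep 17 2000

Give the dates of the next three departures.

Sep 18 2000, Sep 24 2000, Sep 25 2000

Every event lands on a Monday or Sunday (gaps cycle 6, 1, 6).
So the schedule is: every Monday and Sunday.
Next Monday: Sep 18 2000.
The following Sunday is Sep 24 2000.
Next Monday: Sep 25 2000.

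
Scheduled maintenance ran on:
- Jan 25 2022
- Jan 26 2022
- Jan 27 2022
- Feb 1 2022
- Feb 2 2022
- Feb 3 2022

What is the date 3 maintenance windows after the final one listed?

Every event lands on a Tuesday or Wednesday or Thursday (gaps cycle 1, 1, 5, 1, 1).
So the schedule is: every Tuesday, Wednesday and Thursday.
Next Tuesday: Feb 8 2022.
Next Wednesday: Feb 9 2022.
The following Thursday is Feb 10 2022.

Feb 10 2022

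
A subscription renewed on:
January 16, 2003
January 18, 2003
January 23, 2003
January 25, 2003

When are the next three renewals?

January 30, 2003; February 1, 2003; February 6, 2003

Gaps: 2, 5, 2 days — not constant, but cyclic with period 2.
The events fall on every Thursday and Saturday.
The following Thursday is January 30, 2003.
The following Saturday is February 1, 2003.
The following Thursday is February 6, 2003.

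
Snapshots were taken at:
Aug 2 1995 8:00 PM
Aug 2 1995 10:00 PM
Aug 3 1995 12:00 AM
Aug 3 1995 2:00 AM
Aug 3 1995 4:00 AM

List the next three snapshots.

The interval is a steady 2 hours (2, 2, 2, 2).
Aug 3 1995 4:00 AM + 2 h = Aug 3 1995 6:00 AM.
Aug 3 1995 6:00 AM + 2 h = Aug 3 1995 8:00 AM.
Aug 3 1995 8:00 AM + 2 h = Aug 3 1995 10:00 AM.

Aug 3 1995 6:00 AM, Aug 3 1995 8:00 AM, Aug 3 1995 10:00 AM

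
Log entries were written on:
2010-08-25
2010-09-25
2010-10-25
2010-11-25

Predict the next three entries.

2010-12-25, 2011-01-25, 2011-02-25

Each date is the 25th; the gaps (31, 30, 31) track the month lengths.
The rule is the 25th of each month.
December 2010: 2010-12-25.
January 2011: 2011-01-25.
Next: February 2011 → 2011-02-25.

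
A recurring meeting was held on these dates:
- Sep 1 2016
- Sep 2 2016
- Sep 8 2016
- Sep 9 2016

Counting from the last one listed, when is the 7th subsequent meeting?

Oct 6 2016

Every event lands on a Thursday or Friday (gaps cycle 1, 6, 1).
So the schedule is: every Thursday and Friday.
The following Thursday is Sep 15 2016.
Next Friday: Sep 16 2016.
The following Thursday is Sep 22 2016.
The following Friday is Sep 23 2016.
Next Thursday: Sep 29 2016.
Next Friday: Sep 30 2016.
The following Thursday is Oct 6 2016.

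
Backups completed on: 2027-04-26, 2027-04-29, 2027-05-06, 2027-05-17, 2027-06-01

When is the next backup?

The spacing grows by 4 each time: 3, 7, 11, 15 days.
Next gap: 19 days. 2027-06-01 + 19 days = 2027-06-20.

2027-06-20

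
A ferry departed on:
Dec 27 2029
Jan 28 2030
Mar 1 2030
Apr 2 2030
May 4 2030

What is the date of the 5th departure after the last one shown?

Oct 11 2030

The spacing is 32, 32, 32, 32 days — always 32 days.
May 4 2030 + 32 days = Jun 5 2030.
Jun 5 2030 + 32 days = Jul 7 2030.
Jul 7 2030 + 32 days = Aug 8 2030.
Aug 8 2030 + 32 days = Sep 9 2030.
Sep 9 2030 + 32 days = Oct 11 2030.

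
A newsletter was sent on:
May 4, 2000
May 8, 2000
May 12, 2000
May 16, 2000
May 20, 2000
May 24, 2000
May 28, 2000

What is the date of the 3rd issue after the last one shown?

Gaps between consecutive events: 4, 4, 4, 4, 4, 4 days — a constant 4-day interval.
May 28, 2000 + 4 days = June 1, 2000.
June 1, 2000 + 4 days = June 5, 2000.
June 5, 2000 + 4 days = June 9, 2000.

June 9, 2000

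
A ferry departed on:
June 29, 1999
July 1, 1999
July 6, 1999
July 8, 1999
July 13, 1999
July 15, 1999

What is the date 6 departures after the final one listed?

The gap pattern 2, 5, 2, 5, 2 repeats every 2 events.
These are the Tuesdays and Thursdays of each week.
The following Tuesday is July 20, 1999.
The following Thursday is July 22, 1999.
Next Tuesday: July 27, 1999.
The following Thursday is July 29, 1999.
Next Tuesday: August 3, 1999.
Next Thursday: August 5, 1999.

August 5, 1999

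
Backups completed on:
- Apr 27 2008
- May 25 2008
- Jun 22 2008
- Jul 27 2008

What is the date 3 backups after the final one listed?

Oct 26 2008

Gaps: 28, 28, 35 days — a mix of 28 and 35. Every date is a Sunday.
Each is the 4th Sunday of its month.
August 2008 — 4th Sunday is Aug 24 2008.
September 2008 — 4th Sunday is Sep 28 2008.
4th Sunday of October 2008: Oct 26 2008.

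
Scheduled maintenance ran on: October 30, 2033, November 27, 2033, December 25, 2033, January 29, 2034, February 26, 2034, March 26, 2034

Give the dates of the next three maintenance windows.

These are Sundays with 28, 28, 35, 28, 28-day gaps.
Each is the final Sunday of its month — October 30, 2033 is past the 28th, so '4th Sunday' doesn't fit.
Last Sunday of April 2034: April 30, 2034.
May 2034 ends with Sunday May 28, 2034.
Last Sunday of June 2034: June 25, 2034.

April 30, 2034; May 28, 2034; June 25, 2034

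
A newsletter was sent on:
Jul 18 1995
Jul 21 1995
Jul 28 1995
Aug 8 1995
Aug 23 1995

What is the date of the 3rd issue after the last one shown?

Gaps: 3, 7, 11, 15 days — each gap is 4 larger than the previous one.
Next gap: 19 days. Aug 23 1995 + 19 days = Sep 11 1995.
Next gap: 23 days. Sep 11 1995 + 23 days = Oct 4 1995.
Next gap: 27 days. Oct 4 1995 + 27 days = Oct 31 1995.

Oct 31 1995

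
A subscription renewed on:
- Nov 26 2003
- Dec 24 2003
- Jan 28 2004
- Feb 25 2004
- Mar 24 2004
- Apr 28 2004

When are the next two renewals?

May 26 2004, Jun 23 2004

These are Wednesdays at 28- or 35-day spacing (28, 35, 28, 28, 35).
The pattern: 4th Wednesday of the month.
4th Wednesday of May 2004: May 26 2004.
4th Wednesday of June 2004: Jun 23 2004.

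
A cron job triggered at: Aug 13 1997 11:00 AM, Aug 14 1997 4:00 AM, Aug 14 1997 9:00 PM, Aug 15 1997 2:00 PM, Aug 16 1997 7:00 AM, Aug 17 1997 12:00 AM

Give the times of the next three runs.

Aug 17 1997 5:00 PM, Aug 18 1997 10:00 AM, Aug 19 1997 3:00 AM

The interval is a steady 17 hours (17, 17, 17, 17, 17).
Aug 17 1997 12:00 AM + 17 h = Aug 17 1997 5:00 PM.
Aug 17 1997 5:00 PM + 17 h = Aug 18 1997 10:00 AM.
Aug 18 1997 10:00 AM + 17 h = Aug 19 1997 3:00 AM.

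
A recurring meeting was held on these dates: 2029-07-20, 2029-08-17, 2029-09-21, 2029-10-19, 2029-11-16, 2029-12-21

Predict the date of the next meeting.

2030-01-18

Gaps: 28, 35, 28, 28, 35 days — a mix of 28 and 35. Every date is a Friday.
Each is the 3rd Friday of its month.
3rd Friday of January 2030: 2030-01-18.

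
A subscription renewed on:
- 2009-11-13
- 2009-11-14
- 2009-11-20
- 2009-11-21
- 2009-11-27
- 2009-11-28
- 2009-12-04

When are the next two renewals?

Gaps: 1, 6, 1, 6, 1, 6 days — not constant, but cyclic with period 2.
The events fall on every Friday and Saturday.
The following Saturday is 2009-12-05.
The following Friday is 2009-12-11.

2009-12-05, 2009-12-11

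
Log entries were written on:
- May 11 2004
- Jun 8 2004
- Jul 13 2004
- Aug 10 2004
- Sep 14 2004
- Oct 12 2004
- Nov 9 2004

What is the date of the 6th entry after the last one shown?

Gaps: 28, 35, 28, 35, 28, 28 days — a mix of 28 and 35. Every date is a Tuesday.
Each is the 2nd Tuesday of its month.
December 2004 — 2nd Tuesday is Dec 14 2004.
2nd Tuesday of January 2005: Jan 11 2005.
2nd Tuesday of February 2005: Feb 8 2005.
March 2005 — 2nd Tuesday is Mar 8 2005.
April 2005 — 2nd Tuesday is Apr 12 2005.
2nd Tuesday of May 2005: May 10 2005.

May 10 2005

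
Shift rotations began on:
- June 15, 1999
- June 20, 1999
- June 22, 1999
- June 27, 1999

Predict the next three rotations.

June 29, 1999; July 4, 1999; July 6, 1999

Gaps: 5, 2, 5 days — not constant, but cyclic with period 2.
The events fall on every Tuesday and Sunday.
Next Tuesday: June 29, 1999.
The following Sunday is July 4, 1999.
The following Tuesday is July 6, 1999.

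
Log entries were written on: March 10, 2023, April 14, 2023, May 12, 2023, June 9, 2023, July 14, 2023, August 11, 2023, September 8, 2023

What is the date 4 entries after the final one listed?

January 12, 2024

Gaps: 35, 28, 28, 35, 28, 28 days — a mix of 28 and 35. Every date is a Friday.
Each is the 2nd Friday of its month.
October 2023 — 2nd Friday is October 13, 2023.
2nd Friday of November 2023: November 10, 2023.
December 2023 — 2nd Friday is December 8, 2023.
2nd Friday of January 2024: January 12, 2024.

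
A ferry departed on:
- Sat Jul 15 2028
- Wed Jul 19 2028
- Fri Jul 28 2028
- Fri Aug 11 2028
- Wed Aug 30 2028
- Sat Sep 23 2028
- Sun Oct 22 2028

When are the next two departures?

Sat Nov 25 2028, Wed Jan 3 2029

The spacing grows by 5 each time: 4, 9, 14, 19, 24, 29 days.
Next gap: 34 days. Sun Oct 22 2028 + 34 days = Sat Nov 25 2028.
Next gap: 39 days. Sat Nov 25 2028 + 39 days = Wed Jan 3 2029.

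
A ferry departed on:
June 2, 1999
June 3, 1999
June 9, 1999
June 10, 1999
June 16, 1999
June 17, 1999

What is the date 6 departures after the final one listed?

The gap pattern 1, 6, 1, 6, 1 repeats every 2 events.
These are the Wednesdays and Thursdays of each week.
Next Wednesday: June 23, 1999.
Next Thursday: June 24, 1999.
The following Wednesday is June 30, 1999.
Next Thursday: July 1, 1999.
The following Wednesday is July 7, 1999.
The following Thursday is July 8, 1999.

July 8, 1999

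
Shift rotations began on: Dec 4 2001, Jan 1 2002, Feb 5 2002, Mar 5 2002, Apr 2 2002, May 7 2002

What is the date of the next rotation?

Jun 4 2002

All dates are Tuesdays, 28, 35, 28, 28, 35 days apart.
Specifically, the 1st Tuesday of each month.
June 2002 — 1st Tuesday is Jun 4 2002.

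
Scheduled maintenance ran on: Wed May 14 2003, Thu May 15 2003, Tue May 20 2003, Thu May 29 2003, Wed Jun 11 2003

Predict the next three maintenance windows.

Gaps: 1, 5, 9, 13 days — each gap is 4 larger than the previous one.
Next gap: 17 days. Wed Jun 11 2003 + 17 days = Sat Jun 28 2003.
Next gap: 21 days. Sat Jun 28 2003 + 21 days = Sat Jul 19 2003.
Next gap: 25 days. Sat Jul 19 2003 + 25 days = Wed Aug 13 2003.

Sat Jun 28 2003, Sat Jul 19 2003, Wed Aug 13 2003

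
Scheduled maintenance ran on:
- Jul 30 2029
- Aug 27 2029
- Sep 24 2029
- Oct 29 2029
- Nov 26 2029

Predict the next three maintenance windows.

Dec 31 2029, Jan 28 2030, Feb 25 2030

Every date is a Monday; gaps 28, 28, 35, 28 days.
Each is the last Monday of its month (at least one falls on the 29th or later, ruling out '4th Monday').
December 2029 ends with Monday Dec 31 2029.
January 2030 ends with Monday Jan 28 2030.
February 2030 ends with Monday Feb 25 2030.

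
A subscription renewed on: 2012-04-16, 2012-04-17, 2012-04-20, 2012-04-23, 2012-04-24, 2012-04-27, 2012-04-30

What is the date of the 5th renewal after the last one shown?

Gaps: 1, 3, 3, 1, 3, 3 days — not constant, but cyclic with period 3.
The events fall on every Monday, Tuesday and Friday.
Next Tuesday: 2012-05-01.
The following Friday is 2012-05-04.
The following Monday is 2012-05-07.
Next Tuesday: 2012-05-08.
Next Friday: 2012-05-11.

2012-05-11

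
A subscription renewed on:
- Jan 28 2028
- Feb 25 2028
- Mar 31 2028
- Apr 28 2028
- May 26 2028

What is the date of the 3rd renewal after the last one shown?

These are Fridays with 28, 35, 28, 28-day gaps.
Each is the final Friday of its month — Mar 31 2028 is past the 28th, so '4th Friday' doesn't fit.
June 2028 ends with Friday Jun 30 2028.
July 2028 ends with Friday Jul 28 2028.
August 2028 ends with Friday Aug 25 2028.

Aug 25 2028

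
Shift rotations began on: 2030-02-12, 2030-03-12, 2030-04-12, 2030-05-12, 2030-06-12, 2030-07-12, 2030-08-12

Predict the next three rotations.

Each date is the 12th; the gaps (28, 31, 30, 31, 30, 31) track the month lengths.
The rule is the 12th of each month.
September 2030: 2030-09-12.
Next: October 2030 → 2030-10-12.
Next: November 2030 → 2030-11-12.

2030-09-12, 2030-10-12, 2030-11-12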